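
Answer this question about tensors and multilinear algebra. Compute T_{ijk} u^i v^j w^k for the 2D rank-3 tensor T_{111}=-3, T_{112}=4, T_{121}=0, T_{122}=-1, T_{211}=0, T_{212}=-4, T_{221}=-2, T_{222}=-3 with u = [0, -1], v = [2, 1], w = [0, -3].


S = sum over i,j,k of T_{ijk} u_i v_j w_k. Expanding all 8 terms:
T_{111}*u_1*v_1*w_1 = -3*0*2*0 = 0  (running total: 0)
T_{112}*u_1*v_1*w_2 = 4*0*2*-3 = 0  (running total: 0)
T_{121}*u_1*v_2*w_1 = 0*0*1*0 = 0  (running total: 0)
T_{122}*u_1*v_2*w_2 = -1*0*1*-3 = 0  (running total: 0)
T_{211}*u_2*v_1*w_1 = 0*-1*2*0 = 0  (running total: 0)
T_{212}*u_2*v_1*w_2 = -4*-1*2*-3 = -24  (running total: -24)
T_{221}*u_2*v_2*w_1 = -2*-1*1*0 = 0  (running total: -24)
T_{222}*u_2*v_2*w_2 = -3*-1*1*-3 = -9  (running total: -33)
S = -33

-33


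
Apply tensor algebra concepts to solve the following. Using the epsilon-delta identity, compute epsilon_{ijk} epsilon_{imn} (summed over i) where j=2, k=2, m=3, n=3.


Using the identity: epsilon_{ijk} epsilon_{imn} = delta_{jm} delta_{kn} - delta_{jn} delta_{km}.
delta_{23} = 0
delta_{23} = 0
delta_{23} = 0
delta_{23} = 0
Result = 0 * 0 - 0 * 0 = 0 - 0 = 0

0


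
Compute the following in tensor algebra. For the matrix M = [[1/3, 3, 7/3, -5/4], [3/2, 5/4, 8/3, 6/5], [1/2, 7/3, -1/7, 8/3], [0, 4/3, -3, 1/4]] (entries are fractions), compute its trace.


The trace is the sum of diagonal entries.
Diagonal: M[1,1] = 1/3, M[2,2] = 5/4, M[3,3] = -1/7, M[4,4] = 1/4
Tr(M) = 1/3 + 5/4 + -1/7 + 1/4
Computing step by step:
After adding M[1,1]: 1/3
After adding M[2,2]: 19/12
After adding M[3,3]: 121/84
After adding M[4,4]: 71/42
Tr(M) = 71/42

71/42


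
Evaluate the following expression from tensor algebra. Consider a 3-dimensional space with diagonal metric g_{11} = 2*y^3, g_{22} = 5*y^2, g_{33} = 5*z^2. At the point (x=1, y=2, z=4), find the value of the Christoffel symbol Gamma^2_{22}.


For a diagonal metric, Gamma^k_{ij} = (1/2) g^{kk} (dg_{ik}/dx_j + dg_{jk}/dx_i - dg_{ij}/dx_k).
The metric is diagonal, so g_{ab} = 0 for a != b.
At the given point: g_{11} = 16, g_{22} = 20, g_{33} = 80
g^{22} = 1/20
dg_{22}/dx_2 = dg_{22}/dx_2 = 20
dg_{22}/dx_2 = dg_{22}/dx_2 = 20
dg_{22}/dx_2 = dg_{22}/dx_2 = 20
Numerator = 20 + 20 - 20 = 20
Gamma^2_{22} = 20 / (2 * 20) = 1/2

1/2


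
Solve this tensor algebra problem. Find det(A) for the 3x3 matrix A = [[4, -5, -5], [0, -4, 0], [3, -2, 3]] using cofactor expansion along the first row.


Expanding along the first row, det(A) = a11*M_11 - a12*M_12 + a13*M_13, where M_1j is the (1,j) minor.
Minor M_11 = -4*3 - 0*-2 = -12
Minor M_12 = 0*3 - 0*3 = 0
Minor M_13 = 0*-2 - -4*3 = 12
det = 4*(-12) - -5*(0) + -5*(12)
    = -48 - 0 + -60
    = -108

-108


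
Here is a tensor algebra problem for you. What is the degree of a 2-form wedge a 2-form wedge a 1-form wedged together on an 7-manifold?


The degree of a wedge product is the sum of the degrees of the individual forms.
Degrees: 2, 2, 1
Total degree = 2 + 2 + 1 = 5

5


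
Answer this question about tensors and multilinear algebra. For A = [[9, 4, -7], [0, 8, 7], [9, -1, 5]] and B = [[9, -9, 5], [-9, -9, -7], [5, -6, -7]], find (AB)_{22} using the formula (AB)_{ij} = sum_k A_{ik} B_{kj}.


(AB)_{ij} = sum_k A_{ik} B_{kj}.
For i=2, j=2:
A_{21} * B_{12} = 0 * -9 = 0
A_{22} * B_{22} = 8 * -9 = -72
A_{23} * B_{32} = 7 * -6 = -42
Sum = 0 + -72 + -42 = -114

-114


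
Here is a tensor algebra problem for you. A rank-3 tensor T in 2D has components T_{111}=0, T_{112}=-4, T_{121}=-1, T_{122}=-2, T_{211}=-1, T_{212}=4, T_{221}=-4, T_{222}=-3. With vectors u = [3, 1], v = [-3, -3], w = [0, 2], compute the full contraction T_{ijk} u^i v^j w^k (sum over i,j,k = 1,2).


S = sum over i,j,k of T_{ijk} u_i v_j w_k. Expanding all 8 terms:
T_{111}*u_1*v_1*w_1 = 0*3*-3*0 = 0  (running total: 0)
T_{112}*u_1*v_1*w_2 = -4*3*-3*2 = 72  (running total: 72)
T_{121}*u_1*v_2*w_1 = -1*3*-3*0 = 0  (running total: 72)
T_{122}*u_1*v_2*w_2 = -2*3*-3*2 = 36  (running total: 108)
T_{211}*u_2*v_1*w_1 = -1*1*-3*0 = 0  (running total: 108)
T_{212}*u_2*v_1*w_2 = 4*1*-3*2 = -24  (running total: 84)
T_{221}*u_2*v_2*w_1 = -4*1*-3*0 = 0  (running total: 84)
T_{222}*u_2*v_2*w_2 = -3*1*-3*2 = 18  (running total: 102)
S = 102

102


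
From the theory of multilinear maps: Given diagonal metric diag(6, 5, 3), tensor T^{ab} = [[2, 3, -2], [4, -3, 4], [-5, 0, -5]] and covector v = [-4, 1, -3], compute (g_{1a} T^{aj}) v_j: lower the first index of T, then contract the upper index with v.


Step 1: lower the first index. For a diagonal metric, g_{ia} T^{aj} = g_{ii} T^{ij} (no sum on i).
g_{11} = 6
S_1{}^1 = 6 * T^{11} = 6 * 2 = 12
S_1{}^2 = 6 * T^{12} = 6 * 3 = 18
S_1{}^3 = 6 * T^{13} = 6 * -2 = -12
Step 2: contract S_1{}^j with v_j.
S_1{}^1 * v_1 = 12 * -4 = -48
S_1{}^2 * v_2 = 18 * 1 = 18
S_1{}^3 * v_3 = -12 * -3 = 36
Result = -48 + 18 + 36 = 6

6


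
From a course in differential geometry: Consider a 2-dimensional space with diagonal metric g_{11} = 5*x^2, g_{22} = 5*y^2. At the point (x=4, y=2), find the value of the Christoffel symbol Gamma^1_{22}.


For a diagonal metric, Gamma^k_{ij} = (1/2) g^{kk} (dg_{ik}/dx_j + dg_{jk}/dx_i - dg_{ij}/dx_k).
The metric is diagonal, so g_{ab} = 0 for a != b.
At the given point: g_{11} = 80, g_{22} = 20
g^{11} = 1/80
dg_{21}/dx_2 = 0 (off-diagonal)
dg_{21}/dx_2 = 0 (off-diagonal)
dg_{22}/dx_1 = dg_{22}/dx_1 = 0
Numerator = 0 + 0 - 0 = 0
Gamma^1_{22} = 0 / (2 * 80) = 0

0


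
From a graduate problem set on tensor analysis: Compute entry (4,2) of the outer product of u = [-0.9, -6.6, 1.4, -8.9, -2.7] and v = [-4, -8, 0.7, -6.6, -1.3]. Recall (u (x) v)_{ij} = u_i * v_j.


The outer product entry T_{ij} = u_i * v_j.
We need i=4, j=2.
u_4 = -8.9, v_2 = -8
T_{4,2} = -8.9 * -8 = 71.2

71.2


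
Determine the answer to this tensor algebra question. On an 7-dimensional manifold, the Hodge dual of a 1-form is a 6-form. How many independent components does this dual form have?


The Hodge dual of a p-form on an n-dimensional manifold is an (n-p)-form.
n = 7, p = 1, so dual degree = 7 - 1 = 6
The number of components is C(n, n-p) = C(7, 6) = 7

7


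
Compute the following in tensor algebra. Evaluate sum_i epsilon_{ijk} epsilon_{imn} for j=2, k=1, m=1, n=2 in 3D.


Using the identity: epsilon_{ijk} epsilon_{imn} = delta_{jm} delta_{kn} - delta_{jn} delta_{km}.
delta_{21} = 0
delta_{12} = 0
delta_{22} = 1
delta_{11} = 1
Result = 0 * 0 - 1 * 1 = 0 - 1 = -1

-1


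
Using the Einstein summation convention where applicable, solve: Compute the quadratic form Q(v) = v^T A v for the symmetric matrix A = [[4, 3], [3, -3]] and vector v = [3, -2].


First compute Av:
(Av)_1 = 4*3 + 3*-2 = 6
(Av)_2 = 3*3 + -3*-2 = 15
Av = [6, 15]
Then v^T (Av) = 3*6 + -2*15
= 18 + -30 = -12

-12


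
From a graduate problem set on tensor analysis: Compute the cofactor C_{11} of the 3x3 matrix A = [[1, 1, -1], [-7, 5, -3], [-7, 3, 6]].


To find cofactor C_{11}, delete row 1 and column 1.
The resulting 2x2 submatrix is: [[5, -3], [3, 6]]
Minor M_{11} = 5*6 - -3*3
  = 30 - -9 = 39
Sign = (-1)^(1+1) = (-1)^2 = 1
Cofactor C_{11} = 1 * 39 = 39

39


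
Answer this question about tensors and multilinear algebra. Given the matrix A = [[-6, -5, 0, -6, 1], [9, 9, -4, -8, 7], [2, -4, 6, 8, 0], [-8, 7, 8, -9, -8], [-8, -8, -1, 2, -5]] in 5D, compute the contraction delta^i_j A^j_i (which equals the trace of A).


The contraction (trace) of a rank-2 tensor is the sum of its diagonal elements.
Diagonal entries: A[1,1] = -6, A[2,2] = 9, A[3,3] = 6, A[4,4] = -9, A[5,5] = -5
Tr(A) = -6 + 9 + 6 + -9 + -5 = -5

-5


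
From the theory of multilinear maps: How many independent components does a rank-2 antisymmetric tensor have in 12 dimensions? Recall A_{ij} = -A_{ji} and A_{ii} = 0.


An antisymmetric rank-2 tensor satisfies A_{ij} = -A_{ji}, so diagonal entries are zero.
The independent components are the upper-triangular entries: C(n, 2) = n(n-1)/2.
n = 12
C(12, 2) = 12 * 11 / 2 = 132 / 2 = 66

66


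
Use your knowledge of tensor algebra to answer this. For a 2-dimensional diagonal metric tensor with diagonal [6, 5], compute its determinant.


For a diagonal metric, the determinant is the product of diagonal entries.
Diagonal entries: 6, 5
det(g) = 6 * 5 = 30

30


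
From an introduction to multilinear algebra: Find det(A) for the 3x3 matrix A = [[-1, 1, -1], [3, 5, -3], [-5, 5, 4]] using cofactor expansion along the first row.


Expanding along the first row, det(A) = a11*M_11 - a12*M_12 + a13*M_13, where M_1j is the (1,j) minor.
Minor M_11 = 5*4 - -3*5 = 35
Minor M_12 = 3*4 - -3*-5 = -3
Minor M_13 = 3*5 - 5*-5 = 40
det = -1*(35) - 1*(-3) + -1*(40)
    = -35 - -3 + -40
    = -72

-72


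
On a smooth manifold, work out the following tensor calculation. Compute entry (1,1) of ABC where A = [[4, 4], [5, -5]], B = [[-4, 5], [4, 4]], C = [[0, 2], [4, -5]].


(ABC)_{11} = sum_m (AB)_{1m} C_{m1}. First compute row 1 of AB.
(AB)_{11} = 4*-4 + 4*4 = 0
(AB)_{12} = 4*5 + 4*4 = 36
Now contract with column 1 of C:
(AB)_{11} * C_{11} = 0 * 0 = 0
(AB)_{12} * C_{21} = 36 * 4 = 144
(ABC)_{11} = 0 + 144 = 144

144


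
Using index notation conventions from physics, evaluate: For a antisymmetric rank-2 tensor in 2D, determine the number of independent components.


A antisymmetric rank-2 tensor in d dimensions has d(d-1)/2 independent components.
d = 2
d(d-1)/2 = 2 * 1 / 2 = 2 / 2 = 1

1


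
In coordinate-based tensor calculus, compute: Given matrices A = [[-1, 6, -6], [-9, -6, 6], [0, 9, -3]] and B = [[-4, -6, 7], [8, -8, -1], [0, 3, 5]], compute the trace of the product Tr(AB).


Tr(AB) = sum_i (AB)_{ii} where (AB)_{ii} = sum_k A_{ik} B_{ki}.
(AB)_{11} = -1*-4 + 6*8 + -6*0 = 52
(AB)_{22} = -9*-6 + -6*-8 + 6*3 = 120
(AB)_{33} = 0*7 + 9*-1 + -3*5 = -24
Tr(AB) = 52 + 120 + -24 = 148

148


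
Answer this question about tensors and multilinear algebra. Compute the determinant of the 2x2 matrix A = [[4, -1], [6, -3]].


For a 2x2 matrix [[a, b], [c, d]], det = a*d - b*c.
a = 4, b = -1, c = 6, d = -3
a*d = 4 * -3 = -12
b*c = -1 * 6 = -6
det = -12 - -6 = -6

-6


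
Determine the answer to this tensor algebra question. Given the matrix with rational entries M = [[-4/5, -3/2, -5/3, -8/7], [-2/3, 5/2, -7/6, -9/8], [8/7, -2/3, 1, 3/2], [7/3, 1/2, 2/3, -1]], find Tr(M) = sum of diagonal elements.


The trace is the sum of diagonal entries.
Diagonal: M[1,1] = -4/5, M[2,2] = 5/2, M[3,3] = 1, M[4,4] = -1
Tr(M) = -4/5 + 5/2 + 1 + -1
Computing step by step:
After adding M[1,1]: -4/5
After adding M[2,2]: 17/10
After adding M[3,3]: 27/10
After adding M[4,4]: 17/10
Tr(M) = 17/10

17/10


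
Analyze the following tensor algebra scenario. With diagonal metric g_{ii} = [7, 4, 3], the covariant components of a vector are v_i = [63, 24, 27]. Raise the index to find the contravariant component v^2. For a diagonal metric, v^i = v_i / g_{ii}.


To raise an index with a diagonal metric: v^i = v_i / g_{ii}.
For index 2: v_2 = 24, g_{22} = 4
v^2 = 24 / 4 = 6

6


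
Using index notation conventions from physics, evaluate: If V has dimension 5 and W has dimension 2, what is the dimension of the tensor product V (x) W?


The dimension of a tensor product is the product of dimensions.
dim(V) = 5, dim(W) = 2
dim(V (x) W) = 5 * 2 = 10

10


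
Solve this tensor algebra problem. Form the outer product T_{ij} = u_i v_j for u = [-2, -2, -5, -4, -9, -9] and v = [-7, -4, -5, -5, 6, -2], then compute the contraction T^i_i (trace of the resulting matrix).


The outer product gives T_{ij} = u_i v_j.
The trace (contraction) is Tr(T) = sum_i T_{ii} = sum_i u_i v_i.
Diagonal entries:
T_{11} = u_1 * v_1 = -2 * -7 = 14
T_{22} = u_2 * v_2 = -2 * -4 = 8
T_{33} = u_3 * v_3 = -5 * -5 = 25
T_{44} = u_4 * v_4 = -4 * -5 = 20
T_{55} = u_5 * v_5 = -9 * 6 = -54
T_{66} = u_6 * v_6 = -9 * -2 = 18
Tr(T) = 14 + 8 + 25 + 20 + -54 + 18 = 31

31


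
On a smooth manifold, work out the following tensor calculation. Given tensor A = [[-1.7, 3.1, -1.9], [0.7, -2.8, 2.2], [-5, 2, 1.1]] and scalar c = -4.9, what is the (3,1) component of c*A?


Scalar multiplication: (cA)_{ij} = c * A_{ij}.
c = -4.9
A_{31} = -5
(cA)_{31} = -4.9 * -5 = 24.5

24.5


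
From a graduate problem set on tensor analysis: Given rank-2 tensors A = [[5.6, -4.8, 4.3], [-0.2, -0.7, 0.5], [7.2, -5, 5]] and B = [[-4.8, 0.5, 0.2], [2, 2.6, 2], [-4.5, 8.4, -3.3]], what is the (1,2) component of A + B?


Tensor addition is component-wise: (A + B)_{ij} = A_{ij} + B_{ij}.
A_{12} = -4.8
B_{12} = 0.5
(A + B)_{12} = -4.8 + 0.5 = -4.3

-4.3


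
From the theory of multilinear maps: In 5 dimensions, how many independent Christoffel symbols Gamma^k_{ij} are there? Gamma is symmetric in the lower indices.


Christoffel symbols Gamma^k_{ij} are symmetric in i,j, so there are d * d(d+1)/2 independent symbols.
d = 5
d(d+1)/2 = 5 * 6 / 2 = 15
Total = 5 * 15 = 75

75


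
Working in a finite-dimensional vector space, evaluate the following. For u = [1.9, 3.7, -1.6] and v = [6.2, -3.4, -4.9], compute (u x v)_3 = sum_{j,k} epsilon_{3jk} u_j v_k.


(u x v)_3 = sum_{j,k} epsilon_{3jk} u_j v_k. Only permutations of (1,2,3) contribute; the two non-zero terms are:
eps_{312} u_1 v_2 = 1 * 1.9 * -3.4 = -6.46
eps_{321} u_2 v_1 = -1 * 3.7 * 6.2 = -22.94
(u x v)_3 = -29.4

-29.4


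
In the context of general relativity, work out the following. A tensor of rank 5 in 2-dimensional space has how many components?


The number of components of a rank-r tensor in d dimensions is d^r.
Here d = 2 and r = 5.
2^5 = 32

32


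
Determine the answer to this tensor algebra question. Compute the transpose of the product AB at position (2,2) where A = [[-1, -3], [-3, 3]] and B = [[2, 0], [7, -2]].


(AB)^T_{ij} = (AB)_{ji} = sum_k A_{jk} B_{ki}.
For i=2, j=2 we need (AB)_{22}:
A_{21} * B_{12} = -3 * 0 = 0
A_{22} * B_{22} = 3 * -2 = -6
Sum = 0 + -6 = -6

-6


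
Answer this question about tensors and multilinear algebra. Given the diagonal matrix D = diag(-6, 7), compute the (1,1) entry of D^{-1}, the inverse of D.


For a diagonal matrix, the inverse has entries (D^{-1})_{ii} = 1/d_{ii}.
The diagonal entries are: d_{11} = -6, d_{22} = 7
We need (D^{-1})_{11} = 1/d_{11} = 1/-6 = -1/6

-1/6


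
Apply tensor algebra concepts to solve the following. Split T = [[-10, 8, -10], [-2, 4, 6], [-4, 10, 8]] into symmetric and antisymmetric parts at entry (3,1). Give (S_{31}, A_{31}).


T_{31} = -4
T_{13} = -10
S_{31} = (-4 + -10)/2 = -14/2 = -7
A_{31} = (-4 - -10)/2 = 6/2 = 3
Check: S + A = -7 + 3 = -4 = T_{31}.

(-7, 3)


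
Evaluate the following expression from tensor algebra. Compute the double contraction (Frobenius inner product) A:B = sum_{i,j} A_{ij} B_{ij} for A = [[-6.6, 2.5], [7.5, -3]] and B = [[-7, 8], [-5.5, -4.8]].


A:B = sum over all i,j of A_{ij} * B_{ij}.
Row 1: -6.6*-7=46.2, 2.5*8=20 => row sum = 66.2
Row 2: 7.5*-5.5=-41.25, -3*-4.8=14.4 => row sum = -26.85
Total = 66.2 + -26.85 = 39.35

39.35


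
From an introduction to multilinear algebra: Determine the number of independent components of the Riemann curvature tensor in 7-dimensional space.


The Riemann tensor in d dimensions has d^2(d^2 - 1)/12 independent components.
d = 7, so d^2 = 49
d^2 - 1 = 48
d^2(d^2 - 1) = 49 * 48 = 2352
Divide by 12: 2352 / 12 = 196

196


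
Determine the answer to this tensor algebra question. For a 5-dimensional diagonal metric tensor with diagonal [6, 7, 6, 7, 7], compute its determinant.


For a diagonal metric, the determinant is the product of diagonal entries.
Diagonal entries: 6, 7, 6, 7, 7
det(g) = 6 * 7 * 6 * 7 * 7 = 12348

12348


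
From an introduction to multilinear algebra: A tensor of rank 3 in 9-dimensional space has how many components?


The number of components of a rank-r tensor in d dimensions is d^r.
Here d = 9 and r = 3.
9^3 = 729

729


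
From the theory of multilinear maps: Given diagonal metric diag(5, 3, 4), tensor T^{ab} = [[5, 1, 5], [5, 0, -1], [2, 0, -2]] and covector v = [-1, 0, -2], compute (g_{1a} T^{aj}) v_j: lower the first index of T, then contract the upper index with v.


Step 1: lower the first index. For a diagonal metric, g_{ia} T^{aj} = g_{ii} T^{ij} (no sum on i).
g_{11} = 5
S_1{}^1 = 5 * T^{11} = 5 * 5 = 25
S_1{}^2 = 5 * T^{12} = 5 * 1 = 5
S_1{}^3 = 5 * T^{13} = 5 * 5 = 25
Step 2: contract S_1{}^j with v_j.
S_1{}^1 * v_1 = 25 * -1 = -25
S_1{}^2 * v_2 = 5 * 0 = 0
S_1{}^3 * v_3 = 25 * -2 = -50
Result = -25 + 0 + -50 = -75

-75


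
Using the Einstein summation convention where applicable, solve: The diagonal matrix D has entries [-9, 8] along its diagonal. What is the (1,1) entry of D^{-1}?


For a diagonal matrix, the inverse has entries (D^{-1})_{ii} = 1/d_{ii}.
The diagonal entries are: d_{11} = -9, d_{22} = 8
We need (D^{-1})_{11} = 1/d_{11} = 1/-9 = -1/9

-1/9


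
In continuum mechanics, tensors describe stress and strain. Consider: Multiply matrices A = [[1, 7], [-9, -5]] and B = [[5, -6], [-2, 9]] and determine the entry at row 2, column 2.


(AB)_{ij} = sum_k A_{ik} B_{kj}.
For i=2, j=2:
A_{21} * B_{12} = -9 * -6 = 54
A_{22} * B_{22} = -5 * 9 = -45
Sum = 54 + -45 = 9

9


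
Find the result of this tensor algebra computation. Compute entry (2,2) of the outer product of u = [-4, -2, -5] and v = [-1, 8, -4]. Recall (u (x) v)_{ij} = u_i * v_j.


The outer product entry T_{ij} = u_i * v_j.
We need i=2, j=2.
u_2 = -2, v_2 = 8
T_{2,2} = -2 * 8 = -16

-16


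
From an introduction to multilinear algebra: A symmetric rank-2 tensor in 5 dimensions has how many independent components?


A symmetric rank-2 tensor in d dimensions has d(d+1)/2 independent components.
d = 5
d(d+1)/2 = 5 * 6 / 2 = 30 / 2 = 15

15


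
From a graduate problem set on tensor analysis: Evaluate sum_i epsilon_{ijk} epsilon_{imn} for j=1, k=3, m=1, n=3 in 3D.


Using the identity: epsilon_{ijk} epsilon_{imn} = delta_{jm} delta_{kn} - delta_{jn} delta_{km}.
delta_{11} = 1
delta_{33} = 1
delta_{13} = 0
delta_{31} = 0
Result = 1 * 1 - 0 * 0 = 1 - 0 = 1

1


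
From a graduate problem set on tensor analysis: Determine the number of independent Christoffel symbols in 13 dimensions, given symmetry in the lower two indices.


Christoffel symbols Gamma^k_{ij} are symmetric in i,j, so there are d * d(d+1)/2 independent symbols.
d = 13
d(d+1)/2 = 13 * 14 / 2 = 91
Total = 13 * 91 = 1183

1183


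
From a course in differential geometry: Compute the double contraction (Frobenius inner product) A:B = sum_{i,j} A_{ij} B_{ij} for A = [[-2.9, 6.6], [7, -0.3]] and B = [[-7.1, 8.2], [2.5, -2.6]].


A:B = sum over all i,j of A_{ij} * B_{ij}.
Row 1: -2.9*-7.1=20.59, 6.6*8.2=54.12 => row sum = 74.71
Row 2: 7*2.5=17.5, -0.3*-2.6=0.78 => row sum = 18.28
Total = 74.71 + 18.28 = 92.99

92.99


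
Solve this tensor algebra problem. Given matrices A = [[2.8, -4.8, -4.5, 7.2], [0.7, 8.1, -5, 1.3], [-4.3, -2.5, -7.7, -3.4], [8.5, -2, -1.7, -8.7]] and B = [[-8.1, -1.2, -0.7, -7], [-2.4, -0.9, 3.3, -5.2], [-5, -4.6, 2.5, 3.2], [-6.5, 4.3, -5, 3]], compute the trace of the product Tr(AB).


Tr(AB) = sum_i (AB)_{ii} where (AB)_{ii} = sum_k A_{ik} B_{ki}.
(AB)_{11} = 2.8*-8.1 + -4.8*-2.4 + -4.5*-5 + 7.2*-6.5 = -35.46
(AB)_{22} = 0.7*-1.2 + 8.1*-0.9 + -5*-4.6 + 1.3*4.3 = 20.46
(AB)_{33} = -4.3*-0.7 + -2.5*3.3 + -7.7*2.5 + -3.4*-5 = -7.49
(AB)_{44} = 8.5*-7 + -2*-5.2 + -1.7*3.2 + -8.7*3 = -80.64
Tr(AB) = -35.46 + 20.46 + -7.49 + -80.64 = -103.13

-103.13


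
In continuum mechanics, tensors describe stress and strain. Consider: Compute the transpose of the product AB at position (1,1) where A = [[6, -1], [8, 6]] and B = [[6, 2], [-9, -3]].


(AB)^T_{ij} = (AB)_{ji} = sum_k A_{jk} B_{ki}.
For i=1, j=1 we need (AB)_{11}:
A_{11} * B_{11} = 6 * 6 = 36
A_{12} * B_{21} = -1 * -9 = 9
Sum = 36 + 9 = 45

45


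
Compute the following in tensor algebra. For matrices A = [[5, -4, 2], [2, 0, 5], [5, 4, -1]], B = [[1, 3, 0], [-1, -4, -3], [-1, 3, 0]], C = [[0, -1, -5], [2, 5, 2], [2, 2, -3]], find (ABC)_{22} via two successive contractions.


(ABC)_{22} = sum_m (AB)_{2m} C_{m2}. First compute row 2 of AB.
(AB)_{21} = 2*1 + 0*-1 + 5*-1 = -3
(AB)_{22} = 2*3 + 0*-4 + 5*3 = 21
(AB)_{23} = 2*0 + 0*-3 + 5*0 = 0
Now contract with column 2 of C:
(AB)_{21} * C_{12} = -3 * -1 = 3
(AB)_{22} * C_{22} = 21 * 5 = 105
(AB)_{23} * C_{32} = 0 * 2 = 0
(ABC)_{22} = 3 + 105 + 0 = 108

108


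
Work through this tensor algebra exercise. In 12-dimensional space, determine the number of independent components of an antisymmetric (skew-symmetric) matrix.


An antisymmetric rank-2 tensor satisfies A_{ij} = -A_{ji}, so diagonal entries are zero.
The independent components are the upper-triangular entries: C(n, 2) = n(n-1)/2.
n = 12
C(12, 2) = 12 * 11 / 2 = 132 / 2 = 66

66


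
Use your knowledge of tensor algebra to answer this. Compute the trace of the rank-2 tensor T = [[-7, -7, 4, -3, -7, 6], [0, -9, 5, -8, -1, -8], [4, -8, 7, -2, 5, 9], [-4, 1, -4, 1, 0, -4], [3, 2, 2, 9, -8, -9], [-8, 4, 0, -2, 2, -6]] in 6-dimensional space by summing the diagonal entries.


The contraction (trace) of a rank-2 tensor is the sum of its diagonal elements.
Diagonal entries: A[1,1] = -7, A[2,2] = -9, A[3,3] = 7, A[4,4] = 1, A[5,5] = -8, A[6,6] = -6
Tr(A) = -7 + -9 + 7 + 1 + -8 + -6 = -22

-22


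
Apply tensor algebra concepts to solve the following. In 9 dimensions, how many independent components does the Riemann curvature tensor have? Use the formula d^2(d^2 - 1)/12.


The Riemann tensor in d dimensions has d^2(d^2 - 1)/12 independent components.
d = 9, so d^2 = 81
d^2 - 1 = 80
d^2(d^2 - 1) = 81 * 80 = 6480
Divide by 12: 6480 / 12 = 540

540


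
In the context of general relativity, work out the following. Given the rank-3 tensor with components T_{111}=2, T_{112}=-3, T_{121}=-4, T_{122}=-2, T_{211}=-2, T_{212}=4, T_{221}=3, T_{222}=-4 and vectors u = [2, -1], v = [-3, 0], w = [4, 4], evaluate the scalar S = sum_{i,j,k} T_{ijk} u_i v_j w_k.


S = sum over i,j,k of T_{ijk} u_i v_j w_k. Expanding all 8 terms:
T_{111}*u_1*v_1*w_1 = 2*2*-3*4 = -48  (running total: -48)
T_{112}*u_1*v_1*w_2 = -3*2*-3*4 = 72  (running total: 24)
T_{121}*u_1*v_2*w_1 = -4*2*0*4 = 0  (running total: 24)
T_{122}*u_1*v_2*w_2 = -2*2*0*4 = 0  (running total: 24)
T_{211}*u_2*v_1*w_1 = -2*-1*-3*4 = -24  (running total: 0)
T_{212}*u_2*v_1*w_2 = 4*-1*-3*4 = 48  (running total: 48)
T_{221}*u_2*v_2*w_1 = 3*-1*0*4 = 0  (running total: 48)
T_{222}*u_2*v_2*w_2 = -4*-1*0*4 = 0  (running total: 48)
S = 48

48


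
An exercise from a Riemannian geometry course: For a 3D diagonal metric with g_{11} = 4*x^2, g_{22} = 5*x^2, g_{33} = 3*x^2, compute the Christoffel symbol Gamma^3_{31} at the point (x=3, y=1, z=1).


For a diagonal metric, Gamma^k_{ij} = (1/2) g^{kk} (dg_{ik}/dx_j + dg_{jk}/dx_i - dg_{ij}/dx_k).
The metric is diagonal, so g_{ab} = 0 for a != b.
At the given point: g_{11} = 36, g_{22} = 45, g_{33} = 27
g^{33} = 1/27
dg_{33}/dx_1 = dg_{33}/dx_1 = 18
dg_{13}/dx_3 = 0 (off-diagonal)
dg_{31}/dx_3 = 0 (off-diagonal)
Numerator = 18 + 0 - 0 = 18
Gamma^3_{31} = 18 / (2 * 27) = 1/3

1/3


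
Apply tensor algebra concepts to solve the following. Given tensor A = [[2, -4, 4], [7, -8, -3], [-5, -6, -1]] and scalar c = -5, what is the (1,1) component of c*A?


Scalar multiplication: (cA)_{ij} = c * A_{ij}.
c = -5
A_{11} = 2
(cA)_{11} = -5 * 2 = -10

-10


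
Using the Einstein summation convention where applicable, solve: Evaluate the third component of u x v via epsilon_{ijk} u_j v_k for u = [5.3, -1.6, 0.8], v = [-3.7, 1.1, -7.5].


(u x v)_3 = sum_{j,k} epsilon_{3jk} u_j v_k. Only permutations of (1,2,3) contribute; the two non-zero terms are:
eps_{312} u_1 v_2 = 1 * 5.3 * 1.1 = 5.83
eps_{321} u_2 v_1 = -1 * -1.6 * -3.7 = -5.92
(u x v)_3 = -0.09

-0.09


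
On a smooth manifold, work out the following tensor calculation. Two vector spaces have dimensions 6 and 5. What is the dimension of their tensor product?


The dimension of a tensor product is the product of dimensions.
dim(V) = 6, dim(W) = 5
dim(V (x) W) = 6 * 5 = 30

30


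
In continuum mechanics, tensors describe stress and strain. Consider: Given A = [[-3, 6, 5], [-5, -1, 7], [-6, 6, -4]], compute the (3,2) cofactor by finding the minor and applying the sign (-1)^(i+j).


To find cofactor C_{32}, delete row 3 and column 2.
The resulting 2x2 submatrix is: [[-3, 5], [-5, 7]]
Minor M_{32} = -3*7 - 5*-5
  = -21 - -25 = 4
Sign = (-1)^(3+2) = (-1)^5 = -1
Cofactor C_{32} = -1 * 4 = -4

-4


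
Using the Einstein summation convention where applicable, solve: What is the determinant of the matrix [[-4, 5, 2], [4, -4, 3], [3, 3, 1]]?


Expanding along the first row, det(A) = a11*M_11 - a12*M_12 + a13*M_13, where M_1j is the (1,j) minor.
Minor M_11 = -4*1 - 3*3 = -13
Minor M_12 = 4*1 - 3*3 = -5
Minor M_13 = 4*3 - -4*3 = 24
det = -4*(-13) - 5*(-5) + 2*(24)
    = 52 - -25 + 48
    = 125

125


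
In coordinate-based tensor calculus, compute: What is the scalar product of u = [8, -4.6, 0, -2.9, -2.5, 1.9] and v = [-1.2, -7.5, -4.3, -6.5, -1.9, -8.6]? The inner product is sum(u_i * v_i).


The inner product u . v = sum of u_i * v_i.
Term-by-term: 8 * -1.2, -4.6 * -7.5, 0 * -4.3, -2.9 * -6.5, -2.5 * -1.9, 1.9 * -8.6
Products: -9.6, 34.5, 0, 18.85, 4.75, -16.34
Sum = -9.6 + 34.5 + 0 + 18.85 + 4.75 + -16.34 = 32.16

32.16


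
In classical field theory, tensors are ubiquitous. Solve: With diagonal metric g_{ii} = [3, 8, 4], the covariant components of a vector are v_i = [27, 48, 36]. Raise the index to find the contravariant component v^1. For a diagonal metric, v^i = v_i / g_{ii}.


To raise an index with a diagonal metric: v^i = v_i / g_{ii}.
For index 1: v_1 = 27, g_{11} = 3
v^1 = 27 / 3 = 9

9


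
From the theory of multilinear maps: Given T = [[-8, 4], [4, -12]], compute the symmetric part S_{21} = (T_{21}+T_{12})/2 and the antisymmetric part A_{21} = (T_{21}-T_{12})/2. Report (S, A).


T_{21} = 4
T_{12} = 4
S_{21} = (4 + 4)/2 = 8/2 = 4
A_{21} = (4 - 4)/2 = 0/2 = 0
Check: S + A = 4 + 0 = 4 = T_{21}.

(4, 0)


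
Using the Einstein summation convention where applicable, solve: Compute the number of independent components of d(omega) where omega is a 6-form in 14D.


The exterior derivative of a p-form is a (p+1)-form.
Its number of independent components is C(n, p+1).
n = 14, p+1 = 7
C(14, 7) = 3432

3432


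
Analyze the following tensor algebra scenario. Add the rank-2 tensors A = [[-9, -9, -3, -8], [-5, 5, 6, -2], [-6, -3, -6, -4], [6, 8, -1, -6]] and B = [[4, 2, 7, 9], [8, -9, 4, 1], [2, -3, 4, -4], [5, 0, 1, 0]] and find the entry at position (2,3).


Tensor addition is component-wise: (A + B)_{ij} = A_{ij} + B_{ij}.
A_{23} = 6
B_{23} = 4
(A + B)_{23} = 6 + 4 = 10

10


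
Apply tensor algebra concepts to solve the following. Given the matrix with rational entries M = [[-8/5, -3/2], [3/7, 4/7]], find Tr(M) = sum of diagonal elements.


The trace is the sum of diagonal entries.
Diagonal: M[1,1] = -8/5, M[2,2] = 4/7
Tr(M) = -8/5 + 4/7
Computing step by step:
After adding M[1,1]: -8/5
After adding M[2,2]: -36/35
Tr(M) = -36/35

-36/35


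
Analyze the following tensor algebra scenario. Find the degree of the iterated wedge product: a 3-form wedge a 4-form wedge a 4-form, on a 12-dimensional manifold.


The degree of a wedge product is the sum of the degrees of the individual forms.
Degrees: 3, 4, 4
Total degree = 3 + 4 + 4 = 11

11


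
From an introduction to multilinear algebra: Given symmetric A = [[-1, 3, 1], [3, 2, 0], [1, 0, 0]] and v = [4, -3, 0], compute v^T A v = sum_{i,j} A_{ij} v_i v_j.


First compute Av:
(Av)_1 = -1*4 + 3*-3 + 1*0 = -13
(Av)_2 = 3*4 + 2*-3 + 0*0 = 6
(Av)_3 = 1*4 + 0*-3 + 0*0 = 4
Av = [-13, 6, 4]
Then v^T (Av) = 4*-13 + -3*6 + 0*4
= -52 + -18 + 0 = -70

-70


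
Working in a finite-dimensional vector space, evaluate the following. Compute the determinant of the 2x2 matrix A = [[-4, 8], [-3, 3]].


For a 2x2 matrix [[a, b], [c, d]], det = a*d - b*c.
a = -4, b = 8, c = -3, d = 3
a*d = -4 * 3 = -12
b*c = 8 * -3 = -24
det = -12 - -24 = 12

12


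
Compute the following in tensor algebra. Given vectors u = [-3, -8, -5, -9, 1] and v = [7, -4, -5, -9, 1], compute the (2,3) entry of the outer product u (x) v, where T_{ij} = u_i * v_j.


The outer product entry T_{ij} = u_i * v_j.
We need i=2, j=3.
u_2 = -8, v_3 = -5
T_{2,3} = -8 * -5 = 40

40


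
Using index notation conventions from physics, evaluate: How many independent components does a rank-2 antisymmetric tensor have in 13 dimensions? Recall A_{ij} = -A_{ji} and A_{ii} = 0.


An antisymmetric rank-2 tensor satisfies A_{ij} = -A_{ji}, so diagonal entries are zero.
The independent components are the upper-triangular entries: C(n, 2) = n(n-1)/2.
n = 13
C(13, 2) = 13 * 12 / 2 = 156 / 2 = 78

78


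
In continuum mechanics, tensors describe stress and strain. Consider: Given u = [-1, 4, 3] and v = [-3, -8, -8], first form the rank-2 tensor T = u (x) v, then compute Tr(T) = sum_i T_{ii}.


The outer product gives T_{ij} = u_i v_j.
The trace (contraction) is Tr(T) = sum_i T_{ii} = sum_i u_i v_i.
Diagonal entries:
T_{11} = u_1 * v_1 = -1 * -3 = 3
T_{22} = u_2 * v_2 = 4 * -8 = -32
T_{33} = u_3 * v_3 = 3 * -8 = -24
Tr(T) = 3 + -32 + -24 = -53

-53


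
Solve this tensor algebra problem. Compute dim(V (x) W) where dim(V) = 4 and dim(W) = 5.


The dimension of a tensor product is the product of dimensions.
dim(V) = 4, dim(W) = 5
dim(V (x) W) = 4 * 5 = 20

20


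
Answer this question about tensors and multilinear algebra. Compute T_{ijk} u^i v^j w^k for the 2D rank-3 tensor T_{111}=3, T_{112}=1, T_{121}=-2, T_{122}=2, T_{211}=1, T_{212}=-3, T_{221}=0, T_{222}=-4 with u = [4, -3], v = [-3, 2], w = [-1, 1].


S = sum over i,j,k of T_{ijk} u_i v_j w_k. Expanding all 8 terms:
T_{111}*u_1*v_1*w_1 = 3*4*-3*-1 = 36  (running total: 36)
T_{112}*u_1*v_1*w_2 = 1*4*-3*1 = -12  (running total: 24)
T_{121}*u_1*v_2*w_1 = -2*4*2*-1 = 16  (running total: 40)
T_{122}*u_1*v_2*w_2 = 2*4*2*1 = 16  (running total: 56)
T_{211}*u_2*v_1*w_1 = 1*-3*-3*-1 = -9  (running total: 47)
T_{212}*u_2*v_1*w_2 = -3*-3*-3*1 = -27  (running total: 20)
T_{221}*u_2*v_2*w_1 = 0*-3*2*-1 = 0  (running total: 20)
T_{222}*u_2*v_2*w_2 = -4*-3*2*1 = 24  (running total: 44)
S = 44

44


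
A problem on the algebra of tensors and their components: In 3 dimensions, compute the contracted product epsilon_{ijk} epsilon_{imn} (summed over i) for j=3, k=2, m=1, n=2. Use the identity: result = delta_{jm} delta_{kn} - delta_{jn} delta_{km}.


Using the identity: epsilon_{ijk} epsilon_{imn} = delta_{jm} delta_{kn} - delta_{jn} delta_{km}.
delta_{31} = 0
delta_{22} = 1
delta_{32} = 0
delta_{21} = 0
Result = 0 * 1 - 0 * 0 = 0 - 0 = 0

0


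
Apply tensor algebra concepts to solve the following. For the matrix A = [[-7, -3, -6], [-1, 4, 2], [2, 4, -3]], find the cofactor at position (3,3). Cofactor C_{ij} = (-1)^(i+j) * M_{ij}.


To find cofactor C_{33}, delete row 3 and column 3.
The resulting 2x2 submatrix is: [[-7, -3], [-1, 4]]
Minor M_{33} = -7*4 - -3*-1
  = -28 - 3 = -31
Sign = (-1)^(3+3) = (-1)^6 = 1
Cofactor C_{33} = 1 * -31 = -31

-31


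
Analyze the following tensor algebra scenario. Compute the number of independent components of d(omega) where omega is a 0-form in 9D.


The exterior derivative of a p-form is a (p+1)-form.
Its number of independent components is C(n, p+1).
n = 9, p+1 = 1
C(9, 1) = 9

9


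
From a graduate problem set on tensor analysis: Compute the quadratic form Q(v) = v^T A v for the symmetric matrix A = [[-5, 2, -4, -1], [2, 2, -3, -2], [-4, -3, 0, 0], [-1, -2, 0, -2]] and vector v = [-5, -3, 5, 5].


First compute Av:
(Av)_1 = -5*-5 + 2*-3 + -4*5 + -1*5 = -6
(Av)_2 = 2*-5 + 2*-3 + -3*5 + -2*5 = -41
(Av)_3 = -4*-5 + -3*-3 + 0*5 + 0*5 = 29
(Av)_4 = -1*-5 + -2*-3 + 0*5 + -2*5 = 1
Av = [-6, -41, 29, 1]
Then v^T (Av) = -5*-6 + -3*-41 + 5*29 + 5*1
= 30 + 123 + 145 + 5 = 303

303


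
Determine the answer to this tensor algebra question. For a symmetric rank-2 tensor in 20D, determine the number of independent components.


A symmetric rank-2 tensor in d dimensions has d(d+1)/2 independent components.
d = 20
d(d+1)/2 = 20 * 21 / 2 = 420 / 2 = 210

210


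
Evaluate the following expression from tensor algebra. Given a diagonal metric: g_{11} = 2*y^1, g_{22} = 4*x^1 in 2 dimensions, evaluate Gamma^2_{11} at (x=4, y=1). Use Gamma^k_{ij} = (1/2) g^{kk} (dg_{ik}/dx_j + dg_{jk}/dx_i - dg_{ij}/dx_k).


For a diagonal metric, Gamma^k_{ij} = (1/2) g^{kk} (dg_{ik}/dx_j + dg_{jk}/dx_i - dg_{ij}/dx_k).
The metric is diagonal, so g_{ab} = 0 for a != b.
At the given point: g_{11} = 2, g_{22} = 16
g^{22} = 1/16
dg_{12}/dx_1 = 0 (off-diagonal)
dg_{12}/dx_1 = 0 (off-diagonal)
dg_{11}/dx_2 = dg_{11}/dx_2 = 2
Numerator = 0 + 0 - 2 = -2
Gamma^2_{11} = -2 / (2 * 16) = -1/16

-1/16


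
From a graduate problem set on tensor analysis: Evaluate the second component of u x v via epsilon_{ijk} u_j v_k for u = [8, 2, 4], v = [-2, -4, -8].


(u x v)_2 = sum_{j,k} epsilon_{2jk} u_j v_k. Only permutations of (1,2,3) contribute; the two non-zero terms are:
eps_{213} u_1 v_3 = -1 * 8 * -8 = 64
eps_{231} u_3 v_1 = 1 * 4 * -2 = -8
(u x v)_2 = 56

56


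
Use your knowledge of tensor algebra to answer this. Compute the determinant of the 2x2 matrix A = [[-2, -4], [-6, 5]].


For a 2x2 matrix [[a, b], [c, d]], det = a*d - b*c.
a = -2, b = -4, c = -6, d = 5
a*d = -2 * 5 = -10
b*c = -4 * -6 = 24
det = -10 - 24 = -34

-34


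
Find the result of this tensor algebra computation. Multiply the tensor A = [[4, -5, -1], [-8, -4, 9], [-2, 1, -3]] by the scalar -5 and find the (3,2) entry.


Scalar multiplication: (cA)_{ij} = c * A_{ij}.
c = -5
A_{32} = 1
(cA)_{32} = -5 * 1 = -5

-5


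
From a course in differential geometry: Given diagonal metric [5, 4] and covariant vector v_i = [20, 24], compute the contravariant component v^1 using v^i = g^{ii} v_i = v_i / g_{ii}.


To raise an index with a diagonal metric: v^i = v_i / g_{ii}.
For index 1: v_1 = 20, g_{11} = 5
v^1 = 20 / 5 = 4

4


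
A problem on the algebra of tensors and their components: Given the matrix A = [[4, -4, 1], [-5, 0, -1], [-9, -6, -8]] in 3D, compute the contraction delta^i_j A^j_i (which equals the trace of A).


The contraction (trace) of a rank-2 tensor is the sum of its diagonal elements.
Diagonal entries: A[1,1] = 4, A[2,2] = 0, A[3,3] = -8
Tr(A) = 4 + 0 + -8 = -4

-4


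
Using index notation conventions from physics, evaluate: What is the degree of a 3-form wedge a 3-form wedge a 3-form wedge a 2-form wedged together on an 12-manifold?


The degree of a wedge product is the sum of the degrees of the individual forms.
Degrees: 3, 3, 3, 2
Total degree = 3 + 3 + 3 + 2 = 11

11


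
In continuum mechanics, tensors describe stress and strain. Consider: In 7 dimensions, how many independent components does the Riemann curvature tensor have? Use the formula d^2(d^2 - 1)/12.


The Riemann tensor in d dimensions has d^2(d^2 - 1)/12 independent components.
d = 7, so d^2 = 49
d^2 - 1 = 48
d^2(d^2 - 1) = 49 * 48 = 2352
Divide by 12: 2352 / 12 = 196

196


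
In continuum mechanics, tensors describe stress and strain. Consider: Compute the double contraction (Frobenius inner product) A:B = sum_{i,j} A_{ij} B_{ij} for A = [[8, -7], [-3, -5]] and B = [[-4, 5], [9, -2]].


A:B = sum over all i,j of A_{ij} * B_{ij}.
Row 1: 8*-4=-32, -7*5=-35 => row sum = -67
Row 2: -3*9=-27, -5*-2=10 => row sum = -17
Total = -67 + -17 = -84

-84


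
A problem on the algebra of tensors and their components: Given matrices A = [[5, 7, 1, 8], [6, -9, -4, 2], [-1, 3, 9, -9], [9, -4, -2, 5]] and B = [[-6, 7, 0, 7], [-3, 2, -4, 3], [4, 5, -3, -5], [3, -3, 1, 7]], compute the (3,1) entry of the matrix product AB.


(AB)_{ij} = sum_k A_{ik} B_{kj}.
For i=3, j=1:
A_{31} * B_{11} = -1 * -6 = 6
A_{32} * B_{21} = 3 * -3 = -9
A_{33} * B_{31} = 9 * 4 = 36
A_{34} * B_{41} = -9 * 3 = -27
Sum = 6 + -9 + 36 + -27 = 6

6


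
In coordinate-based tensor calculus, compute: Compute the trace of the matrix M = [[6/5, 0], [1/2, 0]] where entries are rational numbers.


The trace is the sum of diagonal entries.
Diagonal: M[1,1] = 6/5, M[2,2] = 0
Tr(M) = 6/5 + 0
Computing step by step:
After adding M[1,1]: 6/5
After adding M[2,2]: 6/5
Tr(M) = 6/5

6/5


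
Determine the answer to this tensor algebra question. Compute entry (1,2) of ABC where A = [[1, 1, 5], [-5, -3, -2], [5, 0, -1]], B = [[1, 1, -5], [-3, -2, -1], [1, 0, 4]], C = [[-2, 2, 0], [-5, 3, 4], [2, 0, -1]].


(ABC)_{12} = sum_m (AB)_{1m} C_{m2}. First compute row 1 of AB.
(AB)_{11} = 1*1 + 1*-3 + 5*1 = 3
(AB)_{12} = 1*1 + 1*-2 + 5*0 = -1
(AB)_{13} = 1*-5 + 1*-1 + 5*4 = 14
Now contract with column 2 of C:
(AB)_{11} * C_{12} = 3 * 2 = 6
(AB)_{12} * C_{22} = -1 * 3 = -3
(AB)_{13} * C_{32} = 14 * 0 = 0
(ABC)_{12} = 6 + -3 + 0 = 3

3


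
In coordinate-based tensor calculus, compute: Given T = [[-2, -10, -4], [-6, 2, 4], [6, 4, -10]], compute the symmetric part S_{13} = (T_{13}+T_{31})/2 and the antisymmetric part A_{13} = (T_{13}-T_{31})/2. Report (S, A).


T_{13} = -4
T_{31} = 6
S_{13} = (-4 + 6)/2 = 2/2 = 1
A_{13} = (-4 - 6)/2 = -10/2 = -5
Check: S + A = 1 + -5 = -4 = T_{13}.

(1, -5)


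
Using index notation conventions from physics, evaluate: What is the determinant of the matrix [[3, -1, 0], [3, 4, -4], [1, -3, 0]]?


Expanding along the first row, det(A) = a11*M_11 - a12*M_12 + a13*M_13, where M_1j is the (1,j) minor.
Minor M_11 = 4*0 - -4*-3 = -12
Minor M_12 = 3*0 - -4*1 = 4
Minor M_13 = 3*-3 - 4*1 = -13
det = 3*(-12) - -1*(4) + 0*(-13)
    = -36 - -4 + 0
    = -32

-32


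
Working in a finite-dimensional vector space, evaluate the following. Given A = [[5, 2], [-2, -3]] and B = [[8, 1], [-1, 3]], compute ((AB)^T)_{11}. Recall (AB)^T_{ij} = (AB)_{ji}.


(AB)^T_{ij} = (AB)_{ji} = sum_k A_{jk} B_{ki}.
For i=1, j=1 we need (AB)_{11}:
A_{11} * B_{11} = 5 * 8 = 40
A_{12} * B_{21} = 2 * -1 = -2
Sum = 40 + -2 = 38

38


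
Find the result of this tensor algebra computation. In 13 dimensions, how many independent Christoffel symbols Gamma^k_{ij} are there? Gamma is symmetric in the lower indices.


Christoffel symbols Gamma^k_{ij} are symmetric in i,j, so there are d * d(d+1)/2 independent symbols.
d = 13
d(d+1)/2 = 13 * 14 / 2 = 91
Total = 13 * 91 = 1183

1183


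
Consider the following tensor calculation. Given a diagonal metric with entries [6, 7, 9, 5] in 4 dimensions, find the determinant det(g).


For a diagonal metric, the determinant is the product of diagonal entries.
Diagonal entries: 6, 7, 9, 5
det(g) = 6 * 7 * 9 * 5 = 1890

1890


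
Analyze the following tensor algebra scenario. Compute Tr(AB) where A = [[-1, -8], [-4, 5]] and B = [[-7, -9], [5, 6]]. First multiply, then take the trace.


Tr(AB) = sum_i (AB)_{ii} where (AB)_{ii} = sum_k A_{ik} B_{ki}.
(AB)_{11} = -1*-7 + -8*5 = -33
(AB)_{22} = -4*-9 + 5*6 = 66
Tr(AB) = -33 + 66 = 33

33


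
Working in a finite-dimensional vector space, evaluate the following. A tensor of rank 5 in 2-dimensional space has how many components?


The number of components of a rank-r tensor in d dimensions is d^r.
Here d = 2 and r = 5.
2^5 = 32

32


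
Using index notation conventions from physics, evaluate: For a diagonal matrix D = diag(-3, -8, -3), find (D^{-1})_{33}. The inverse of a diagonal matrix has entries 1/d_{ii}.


For a diagonal matrix, the inverse has entries (D^{-1})_{ii} = 1/d_{ii}.
The diagonal entries are: d_{11} = -3, d_{22} = -8, d_{33} = -3
We need (D^{-1})_{33} = 1/d_{33} = 1/-3 = -1/3

-1/3


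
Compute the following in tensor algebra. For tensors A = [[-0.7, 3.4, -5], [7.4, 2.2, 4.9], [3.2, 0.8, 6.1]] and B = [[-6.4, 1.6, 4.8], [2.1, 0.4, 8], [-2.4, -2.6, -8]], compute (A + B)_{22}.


Tensor addition is component-wise: (A + B)_{ij} = A_{ij} + B_{ij}.
A_{22} = 2.2
B_{22} = 0.4
(A + B)_{22} = 2.2 + 0.4 = 2.6

2.6


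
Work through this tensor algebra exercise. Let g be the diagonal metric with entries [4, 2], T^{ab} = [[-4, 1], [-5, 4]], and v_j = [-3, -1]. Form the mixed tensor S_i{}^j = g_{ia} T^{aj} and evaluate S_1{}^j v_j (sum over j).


Step 1: lower the first index. For a diagonal metric, g_{ia} T^{aj} = g_{ii} T^{ij} (no sum on i).
g_{11} = 4
S_1{}^1 = 4 * T^{11} = 4 * -4 = -16
S_1{}^2 = 4 * T^{12} = 4 * 1 = 4
Step 2: contract S_1{}^j with v_j.
S_1{}^1 * v_1 = -16 * -3 = 48
S_1{}^2 * v_2 = 4 * -1 = -4
Result = 48 + -4 = 44

44
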